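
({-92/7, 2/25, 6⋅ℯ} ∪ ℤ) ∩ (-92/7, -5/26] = {-13, -12, …, -1}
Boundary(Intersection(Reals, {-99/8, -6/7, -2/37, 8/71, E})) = {-99/8, -6/7, -2/37, 8/71, E}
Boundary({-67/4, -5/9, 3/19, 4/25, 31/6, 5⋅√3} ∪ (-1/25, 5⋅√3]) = {-67/4, -5/9, -1/25, 5⋅√3}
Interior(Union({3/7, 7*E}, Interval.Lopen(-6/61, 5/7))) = Interval.open(-6/61, 5/7)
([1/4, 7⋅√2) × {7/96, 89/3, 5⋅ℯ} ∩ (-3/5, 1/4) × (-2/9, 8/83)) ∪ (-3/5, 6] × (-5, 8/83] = (-3/5, 6] × (-5, 8/83]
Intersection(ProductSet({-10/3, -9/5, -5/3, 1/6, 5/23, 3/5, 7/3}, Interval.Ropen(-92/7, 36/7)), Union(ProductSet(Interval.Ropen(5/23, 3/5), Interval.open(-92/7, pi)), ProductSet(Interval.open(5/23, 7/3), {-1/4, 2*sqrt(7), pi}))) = Union(ProductSet({5/23}, Interval.open(-92/7, pi)), ProductSet({3/5}, {-1/4, pi}))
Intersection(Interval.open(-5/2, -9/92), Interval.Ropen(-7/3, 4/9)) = Interval.Ropen(-7/3, -9/92)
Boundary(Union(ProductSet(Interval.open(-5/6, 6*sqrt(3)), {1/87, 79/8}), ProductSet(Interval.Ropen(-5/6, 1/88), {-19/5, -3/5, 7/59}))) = Union(ProductSet(Interval(-5/6, 1/88), {-19/5, -3/5, 7/59}), ProductSet(Interval(-5/6, 6*sqrt(3)), {1/87, 79/8}))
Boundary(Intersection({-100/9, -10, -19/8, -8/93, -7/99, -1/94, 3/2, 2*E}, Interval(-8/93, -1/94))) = {-8/93, -7/99, -1/94}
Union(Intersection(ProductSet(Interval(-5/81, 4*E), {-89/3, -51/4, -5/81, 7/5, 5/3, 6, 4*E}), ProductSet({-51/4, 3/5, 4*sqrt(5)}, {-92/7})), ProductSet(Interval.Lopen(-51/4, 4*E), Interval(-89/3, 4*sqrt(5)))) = ProductSet(Interval.Lopen(-51/4, 4*E), Interval(-89/3, 4*sqrt(5)))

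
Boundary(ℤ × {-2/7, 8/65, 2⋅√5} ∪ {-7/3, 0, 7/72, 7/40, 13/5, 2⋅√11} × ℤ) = (ℤ × {-2/7, 8/65, 2⋅√5}) ∪ ({-7/3, 0, 7/72, 7/40, 13/5, 2⋅√11} × ℤ)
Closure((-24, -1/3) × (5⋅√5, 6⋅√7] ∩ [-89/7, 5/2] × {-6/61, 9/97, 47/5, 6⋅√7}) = [-89/7, -1/3] × {6⋅√7}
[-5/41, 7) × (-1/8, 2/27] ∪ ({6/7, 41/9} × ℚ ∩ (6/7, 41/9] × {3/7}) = ({41/9} × {3/7}) ∪ ([-5/41, 7) × (-1/8, 2/27])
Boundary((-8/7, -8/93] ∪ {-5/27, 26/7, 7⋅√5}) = {-8/7, -8/93, 26/7, 7⋅√5}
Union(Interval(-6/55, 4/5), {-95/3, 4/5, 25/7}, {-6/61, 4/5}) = Union({-95/3, 25/7}, Interval(-6/55, 4/5))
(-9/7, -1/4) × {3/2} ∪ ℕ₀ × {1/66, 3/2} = (ℕ₀ × {1/66, 3/2}) ∪ ((-9/7, -1/4) × {3/2})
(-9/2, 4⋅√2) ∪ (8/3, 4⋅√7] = (-9/2, 4⋅√7]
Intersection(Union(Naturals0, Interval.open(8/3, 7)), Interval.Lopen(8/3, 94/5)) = Union(Interval.Lopen(8/3, 7), Range(3, 19, 1))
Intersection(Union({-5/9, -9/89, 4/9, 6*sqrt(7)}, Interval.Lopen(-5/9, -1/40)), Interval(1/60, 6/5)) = {4/9}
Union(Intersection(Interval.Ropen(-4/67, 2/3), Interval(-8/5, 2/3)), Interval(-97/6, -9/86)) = Union(Interval(-97/6, -9/86), Interval.Ropen(-4/67, 2/3))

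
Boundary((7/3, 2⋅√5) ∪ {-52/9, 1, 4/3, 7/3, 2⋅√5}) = {-52/9, 1, 4/3, 7/3, 2⋅√5}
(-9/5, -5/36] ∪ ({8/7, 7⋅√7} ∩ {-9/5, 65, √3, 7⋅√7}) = (-9/5, -5/36] ∪ {7⋅√7}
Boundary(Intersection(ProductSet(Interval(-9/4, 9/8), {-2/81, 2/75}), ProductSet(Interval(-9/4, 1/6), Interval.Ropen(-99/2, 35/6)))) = ProductSet(Interval(-9/4, 1/6), {-2/81, 2/75})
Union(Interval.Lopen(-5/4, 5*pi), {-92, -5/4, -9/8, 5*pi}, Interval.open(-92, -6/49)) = Interval(-92, 5*pi)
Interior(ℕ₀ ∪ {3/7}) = ∅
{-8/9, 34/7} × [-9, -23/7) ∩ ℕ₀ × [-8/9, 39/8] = ∅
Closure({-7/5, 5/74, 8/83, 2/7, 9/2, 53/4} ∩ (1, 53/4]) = {9/2, 53/4}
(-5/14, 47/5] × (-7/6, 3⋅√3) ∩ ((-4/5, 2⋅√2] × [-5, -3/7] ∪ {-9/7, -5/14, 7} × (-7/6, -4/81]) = ({7} × (-7/6, -4/81]) ∪ ((-5/14, 2⋅√2] × (-7/6, -3/7])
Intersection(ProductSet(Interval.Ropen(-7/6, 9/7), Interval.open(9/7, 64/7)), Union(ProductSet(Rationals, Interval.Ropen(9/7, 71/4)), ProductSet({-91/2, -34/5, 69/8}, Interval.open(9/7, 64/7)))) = ProductSet(Intersection(Interval.Ropen(-7/6, 9/7), Rationals), Interval.open(9/7, 64/7))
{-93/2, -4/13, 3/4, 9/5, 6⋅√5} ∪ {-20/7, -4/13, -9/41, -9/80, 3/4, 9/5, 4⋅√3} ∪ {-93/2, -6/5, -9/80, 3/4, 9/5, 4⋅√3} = {-93/2, -20/7, -6/5, -4/13, -9/41, -9/80, 3/4, 9/5, 4⋅√3, 6⋅√5}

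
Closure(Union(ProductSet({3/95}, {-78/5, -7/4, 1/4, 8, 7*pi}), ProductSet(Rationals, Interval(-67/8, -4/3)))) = Union(ProductSet({3/95}, {-78/5, -7/4, 1/4, 8, 7*pi}), ProductSet(Reals, Interval(-67/8, -4/3)))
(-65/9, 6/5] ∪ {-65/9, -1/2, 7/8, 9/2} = [-65/9, 6/5] ∪ {9/2}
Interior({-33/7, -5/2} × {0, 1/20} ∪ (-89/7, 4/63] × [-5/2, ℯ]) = (-89/7, 4/63) × (-5/2, ℯ)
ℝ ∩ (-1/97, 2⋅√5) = (-1/97, 2⋅√5)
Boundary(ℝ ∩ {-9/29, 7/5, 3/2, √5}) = {-9/29, 7/5, 3/2, √5}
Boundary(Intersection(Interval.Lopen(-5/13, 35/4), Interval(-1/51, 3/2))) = {-1/51, 3/2}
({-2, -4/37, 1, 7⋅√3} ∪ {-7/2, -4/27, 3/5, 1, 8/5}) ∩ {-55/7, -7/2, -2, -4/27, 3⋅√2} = {-7/2, -2, -4/27}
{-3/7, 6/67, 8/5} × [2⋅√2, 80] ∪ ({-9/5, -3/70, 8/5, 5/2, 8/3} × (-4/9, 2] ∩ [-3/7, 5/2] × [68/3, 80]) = {-3/7, 6/67, 8/5} × [2⋅√2, 80]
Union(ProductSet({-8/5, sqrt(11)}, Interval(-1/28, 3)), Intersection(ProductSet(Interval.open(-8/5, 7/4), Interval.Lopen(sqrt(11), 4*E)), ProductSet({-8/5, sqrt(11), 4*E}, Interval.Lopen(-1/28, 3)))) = ProductSet({-8/5, sqrt(11)}, Interval(-1/28, 3))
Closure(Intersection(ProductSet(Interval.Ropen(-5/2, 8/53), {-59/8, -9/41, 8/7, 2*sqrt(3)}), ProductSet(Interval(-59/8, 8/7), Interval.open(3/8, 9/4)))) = ProductSet(Interval(-5/2, 8/53), {8/7})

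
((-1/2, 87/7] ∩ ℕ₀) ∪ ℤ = ℤ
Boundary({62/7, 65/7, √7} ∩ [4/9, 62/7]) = {62/7, √7}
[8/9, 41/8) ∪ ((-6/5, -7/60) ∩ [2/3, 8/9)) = [8/9, 41/8)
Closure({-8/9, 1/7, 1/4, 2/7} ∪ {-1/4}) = {-8/9, -1/4, 1/7, 1/4, 2/7}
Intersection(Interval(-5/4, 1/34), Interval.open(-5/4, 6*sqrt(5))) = Interval.Lopen(-5/4, 1/34)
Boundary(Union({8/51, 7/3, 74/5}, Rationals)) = Reals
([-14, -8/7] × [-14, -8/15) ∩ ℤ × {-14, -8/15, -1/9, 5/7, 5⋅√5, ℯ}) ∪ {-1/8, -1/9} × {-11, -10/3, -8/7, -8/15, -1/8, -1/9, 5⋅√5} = ({-14, -13, …, -2} × {-14}) ∪ ({-1/8, -1/9} × {-11, -10/3, -8/7, -8/15, -1/8, -1/9, 5⋅√5})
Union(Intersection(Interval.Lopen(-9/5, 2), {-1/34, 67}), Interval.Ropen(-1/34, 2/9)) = Interval.Ropen(-1/34, 2/9)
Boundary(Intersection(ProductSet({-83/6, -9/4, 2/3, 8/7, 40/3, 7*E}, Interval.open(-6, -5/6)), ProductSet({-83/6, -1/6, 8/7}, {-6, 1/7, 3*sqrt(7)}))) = EmptySet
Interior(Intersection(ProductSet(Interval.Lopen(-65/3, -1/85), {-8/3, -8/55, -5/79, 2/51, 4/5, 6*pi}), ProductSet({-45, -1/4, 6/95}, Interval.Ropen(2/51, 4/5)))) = EmptySet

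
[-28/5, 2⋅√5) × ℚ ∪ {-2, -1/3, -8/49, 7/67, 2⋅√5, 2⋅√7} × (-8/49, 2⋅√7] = ([-28/5, 2⋅√5) × ℚ) ∪ ({-2, -1/3, -8/49, 7/67, 2⋅√5, 2⋅√7} × (-8/49, 2⋅√7])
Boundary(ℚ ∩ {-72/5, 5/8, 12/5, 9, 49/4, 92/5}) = {-72/5, 5/8, 12/5, 9, 49/4, 92/5}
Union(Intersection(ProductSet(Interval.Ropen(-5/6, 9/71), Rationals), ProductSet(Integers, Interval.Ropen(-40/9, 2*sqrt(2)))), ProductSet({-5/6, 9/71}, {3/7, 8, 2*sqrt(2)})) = Union(ProductSet({-5/6, 9/71}, {3/7, 8, 2*sqrt(2)}), ProductSet(Range(0, 1, 1), Intersection(Interval.Ropen(-40/9, 2*sqrt(2)), Rationals)))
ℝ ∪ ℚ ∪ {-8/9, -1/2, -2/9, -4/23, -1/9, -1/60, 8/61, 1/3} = ℝ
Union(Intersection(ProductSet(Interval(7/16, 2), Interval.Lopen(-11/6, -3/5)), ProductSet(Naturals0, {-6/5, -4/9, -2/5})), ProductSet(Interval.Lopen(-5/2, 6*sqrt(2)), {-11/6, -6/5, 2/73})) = ProductSet(Interval.Lopen(-5/2, 6*sqrt(2)), {-11/6, -6/5, 2/73})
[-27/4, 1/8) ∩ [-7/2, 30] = [-7/2, 1/8)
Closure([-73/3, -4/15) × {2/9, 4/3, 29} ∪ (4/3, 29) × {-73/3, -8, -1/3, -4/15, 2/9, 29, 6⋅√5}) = ([-73/3, -4/15] × {2/9, 4/3, 29}) ∪ ([4/3, 29] × {-73/3, -8, -1/3, -4/15, 2/9, 29, 6⋅√5})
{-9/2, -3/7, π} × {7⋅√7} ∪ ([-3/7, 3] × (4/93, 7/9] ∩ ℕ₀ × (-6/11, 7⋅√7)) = ({0, 1, 2, 3} × (4/93, 7/9]) ∪ ({-9/2, -3/7, π} × {7⋅√7})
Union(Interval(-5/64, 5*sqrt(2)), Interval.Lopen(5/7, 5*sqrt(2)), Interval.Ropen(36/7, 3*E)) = Interval.Ropen(-5/64, 3*E)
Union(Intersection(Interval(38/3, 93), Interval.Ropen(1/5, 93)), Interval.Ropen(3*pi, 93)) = Interval.Ropen(3*pi, 93)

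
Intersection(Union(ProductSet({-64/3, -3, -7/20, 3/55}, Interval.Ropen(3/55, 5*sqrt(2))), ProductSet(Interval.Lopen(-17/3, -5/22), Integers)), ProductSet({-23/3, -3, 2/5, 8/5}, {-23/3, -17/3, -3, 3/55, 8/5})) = ProductSet({-3}, {-3, 3/55, 8/5})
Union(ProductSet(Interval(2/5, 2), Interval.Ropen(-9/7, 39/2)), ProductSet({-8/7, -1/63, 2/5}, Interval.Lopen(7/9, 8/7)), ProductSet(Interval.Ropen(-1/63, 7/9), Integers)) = Union(ProductSet({-8/7, -1/63, 2/5}, Interval.Lopen(7/9, 8/7)), ProductSet(Interval.Ropen(-1/63, 7/9), Integers), ProductSet(Interval(2/5, 2), Interval.Ropen(-9/7, 39/2)))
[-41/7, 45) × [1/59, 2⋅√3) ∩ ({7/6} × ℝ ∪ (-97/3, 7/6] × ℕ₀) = ([-41/7, 7/6] × {1, 2, 3}) ∪ ({7/6} × [1/59, 2⋅√3))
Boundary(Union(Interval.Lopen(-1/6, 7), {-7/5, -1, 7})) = {-7/5, -1, -1/6, 7}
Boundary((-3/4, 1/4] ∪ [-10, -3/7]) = {-10, 1/4}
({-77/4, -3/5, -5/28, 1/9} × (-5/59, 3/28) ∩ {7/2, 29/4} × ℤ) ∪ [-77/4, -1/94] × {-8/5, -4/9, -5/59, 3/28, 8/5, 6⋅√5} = [-77/4, -1/94] × {-8/5, -4/9, -5/59, 3/28, 8/5, 6⋅√5}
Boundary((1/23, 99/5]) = {1/23, 99/5}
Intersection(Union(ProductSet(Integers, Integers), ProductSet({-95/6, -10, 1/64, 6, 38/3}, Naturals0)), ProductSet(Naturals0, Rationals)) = ProductSet(Naturals0, Integers)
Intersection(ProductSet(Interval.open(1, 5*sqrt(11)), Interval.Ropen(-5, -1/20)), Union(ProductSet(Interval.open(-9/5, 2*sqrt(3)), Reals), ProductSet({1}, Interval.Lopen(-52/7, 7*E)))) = ProductSet(Interval.open(1, 2*sqrt(3)), Interval.Ropen(-5, -1/20))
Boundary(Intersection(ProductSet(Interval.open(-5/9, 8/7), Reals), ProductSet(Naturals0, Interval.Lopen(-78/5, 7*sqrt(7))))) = ProductSet(Range(0, 2, 1), Interval(-78/5, 7*sqrt(7)))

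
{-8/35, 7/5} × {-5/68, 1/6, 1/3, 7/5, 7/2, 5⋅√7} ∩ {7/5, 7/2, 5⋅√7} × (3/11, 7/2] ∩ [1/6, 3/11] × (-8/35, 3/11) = ∅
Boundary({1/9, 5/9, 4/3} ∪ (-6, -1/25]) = {-6, -1/25, 1/9, 5/9, 4/3}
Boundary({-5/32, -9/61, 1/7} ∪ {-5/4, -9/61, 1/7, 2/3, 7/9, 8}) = {-5/4, -5/32, -9/61, 1/7, 2/3, 7/9, 8}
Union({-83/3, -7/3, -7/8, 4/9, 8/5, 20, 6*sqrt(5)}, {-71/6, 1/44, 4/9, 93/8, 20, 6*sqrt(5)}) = {-83/3, -71/6, -7/3, -7/8, 1/44, 4/9, 8/5, 93/8, 20, 6*sqrt(5)}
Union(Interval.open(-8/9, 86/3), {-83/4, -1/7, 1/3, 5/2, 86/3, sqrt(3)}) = Union({-83/4}, Interval.Lopen(-8/9, 86/3))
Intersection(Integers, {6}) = {6}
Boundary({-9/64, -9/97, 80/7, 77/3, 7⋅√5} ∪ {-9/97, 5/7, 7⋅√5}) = {-9/64, -9/97, 5/7, 80/7, 77/3, 7⋅√5}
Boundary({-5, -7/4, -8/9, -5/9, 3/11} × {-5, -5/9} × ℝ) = {-5, -7/4, -8/9, -5/9, 3/11} × {-5, -5/9} × ℝ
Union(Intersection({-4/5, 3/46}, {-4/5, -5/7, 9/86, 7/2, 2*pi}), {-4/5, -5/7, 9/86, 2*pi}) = {-4/5, -5/7, 9/86, 2*pi}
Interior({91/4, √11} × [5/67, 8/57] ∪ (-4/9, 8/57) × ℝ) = (-4/9, 8/57) × ℝ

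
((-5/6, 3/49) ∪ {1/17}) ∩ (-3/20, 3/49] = (-3/20, 3/49)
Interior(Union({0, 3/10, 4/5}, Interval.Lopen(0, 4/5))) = Interval.open(0, 4/5)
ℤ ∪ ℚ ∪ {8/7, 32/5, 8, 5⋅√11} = ℚ ∪ {5⋅√11}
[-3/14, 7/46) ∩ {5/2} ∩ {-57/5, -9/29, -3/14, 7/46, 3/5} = ∅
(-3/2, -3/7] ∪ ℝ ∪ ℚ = ℚ ∪ (-∞, ∞)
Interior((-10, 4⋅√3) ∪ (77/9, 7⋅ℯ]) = (-10, 4⋅√3) ∪ (77/9, 7⋅ℯ)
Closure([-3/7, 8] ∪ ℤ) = ℤ ∪ [-3/7, 8]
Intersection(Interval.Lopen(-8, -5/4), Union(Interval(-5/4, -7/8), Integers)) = Union({-5/4}, Range(-7, -1, 1))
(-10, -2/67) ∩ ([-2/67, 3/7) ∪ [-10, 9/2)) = (-10, -2/67)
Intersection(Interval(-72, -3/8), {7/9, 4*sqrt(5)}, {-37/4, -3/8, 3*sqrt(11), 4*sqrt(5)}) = EmptySet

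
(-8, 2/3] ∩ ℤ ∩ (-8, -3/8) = {-7, -6, …, -1}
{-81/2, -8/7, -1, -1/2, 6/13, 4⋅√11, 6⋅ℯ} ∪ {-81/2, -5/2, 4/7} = {-81/2, -5/2, -8/7, -1, -1/2, 6/13, 4/7, 4⋅√11, 6⋅ℯ}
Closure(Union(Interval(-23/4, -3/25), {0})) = Union({0}, Interval(-23/4, -3/25))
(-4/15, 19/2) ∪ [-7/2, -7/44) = [-7/2, 19/2)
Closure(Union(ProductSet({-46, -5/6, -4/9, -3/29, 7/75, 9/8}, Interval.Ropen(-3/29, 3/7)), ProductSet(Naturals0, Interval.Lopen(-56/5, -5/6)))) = Union(ProductSet({-46, -5/6, -4/9, -3/29, 7/75, 9/8}, Interval(-3/29, 3/7)), ProductSet(Naturals0, Interval(-56/5, -5/6)))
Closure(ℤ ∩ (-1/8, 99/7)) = {0, 1, …, 14}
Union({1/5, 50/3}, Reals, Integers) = Reals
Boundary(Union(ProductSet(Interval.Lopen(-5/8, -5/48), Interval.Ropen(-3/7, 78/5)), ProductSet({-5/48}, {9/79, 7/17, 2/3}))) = Union(ProductSet({-5/8, -5/48}, Interval(-3/7, 78/5)), ProductSet(Interval(-5/8, -5/48), {-3/7, 78/5}))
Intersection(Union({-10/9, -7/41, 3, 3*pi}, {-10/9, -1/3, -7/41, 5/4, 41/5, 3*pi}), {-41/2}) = EmptySet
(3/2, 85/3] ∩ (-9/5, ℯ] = (3/2, ℯ]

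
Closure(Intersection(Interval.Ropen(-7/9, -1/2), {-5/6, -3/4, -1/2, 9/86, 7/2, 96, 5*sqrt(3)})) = {-3/4}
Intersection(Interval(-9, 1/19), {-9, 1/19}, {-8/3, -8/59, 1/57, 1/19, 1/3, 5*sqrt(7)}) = {1/19}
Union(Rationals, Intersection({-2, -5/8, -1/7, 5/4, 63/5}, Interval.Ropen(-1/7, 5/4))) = Rationals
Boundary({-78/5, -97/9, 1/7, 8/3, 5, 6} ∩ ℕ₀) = {5, 6}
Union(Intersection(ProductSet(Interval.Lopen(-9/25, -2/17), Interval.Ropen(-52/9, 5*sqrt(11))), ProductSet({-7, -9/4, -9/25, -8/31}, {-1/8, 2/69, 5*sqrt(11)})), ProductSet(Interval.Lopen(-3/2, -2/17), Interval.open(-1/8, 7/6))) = Union(ProductSet({-8/31}, {-1/8, 2/69}), ProductSet(Interval.Lopen(-3/2, -2/17), Interval.open(-1/8, 7/6)))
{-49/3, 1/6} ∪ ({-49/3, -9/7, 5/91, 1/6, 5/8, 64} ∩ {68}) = {-49/3, 1/6}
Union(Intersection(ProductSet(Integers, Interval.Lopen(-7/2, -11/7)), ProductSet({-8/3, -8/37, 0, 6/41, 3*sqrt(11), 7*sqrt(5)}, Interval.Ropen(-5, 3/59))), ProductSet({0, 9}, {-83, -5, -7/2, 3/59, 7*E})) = Union(ProductSet({0}, Interval.Lopen(-7/2, -11/7)), ProductSet({0, 9}, {-83, -5, -7/2, 3/59, 7*E}))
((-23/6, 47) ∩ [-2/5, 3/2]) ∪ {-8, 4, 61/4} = {-8, 4, 61/4} ∪ [-2/5, 3/2]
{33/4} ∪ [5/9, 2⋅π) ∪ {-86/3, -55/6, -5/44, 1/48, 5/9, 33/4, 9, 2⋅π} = {-86/3, -55/6, -5/44, 1/48, 33/4, 9} ∪ [5/9, 2⋅π]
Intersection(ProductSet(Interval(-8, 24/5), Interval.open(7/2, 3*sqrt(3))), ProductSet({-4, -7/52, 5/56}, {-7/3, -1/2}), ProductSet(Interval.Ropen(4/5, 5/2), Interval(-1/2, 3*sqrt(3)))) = EmptySet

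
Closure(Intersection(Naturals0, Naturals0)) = Naturals0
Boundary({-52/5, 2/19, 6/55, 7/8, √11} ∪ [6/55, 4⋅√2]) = {-52/5, 2/19, 6/55, 4⋅√2}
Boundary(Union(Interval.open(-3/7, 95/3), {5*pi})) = {-3/7, 95/3}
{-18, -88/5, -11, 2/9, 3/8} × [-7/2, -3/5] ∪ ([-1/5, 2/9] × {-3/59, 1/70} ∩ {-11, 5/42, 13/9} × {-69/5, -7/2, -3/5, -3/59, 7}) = ({5/42} × {-3/59}) ∪ ({-18, -88/5, -11, 2/9, 3/8} × [-7/2, -3/5])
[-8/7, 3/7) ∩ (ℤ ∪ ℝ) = [-8/7, 3/7)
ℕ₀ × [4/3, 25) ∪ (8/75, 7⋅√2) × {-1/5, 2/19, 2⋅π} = (ℕ₀ × [4/3, 25)) ∪ ((8/75, 7⋅√2) × {-1/5, 2/19, 2⋅π})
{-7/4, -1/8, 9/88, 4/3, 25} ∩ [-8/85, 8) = {9/88, 4/3}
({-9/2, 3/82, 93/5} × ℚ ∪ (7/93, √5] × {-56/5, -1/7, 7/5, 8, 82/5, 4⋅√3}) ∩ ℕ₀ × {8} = {1, 2} × {8}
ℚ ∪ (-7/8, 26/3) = ℚ ∪ [-7/8, 26/3]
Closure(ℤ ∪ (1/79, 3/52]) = ℤ ∪ [1/79, 3/52]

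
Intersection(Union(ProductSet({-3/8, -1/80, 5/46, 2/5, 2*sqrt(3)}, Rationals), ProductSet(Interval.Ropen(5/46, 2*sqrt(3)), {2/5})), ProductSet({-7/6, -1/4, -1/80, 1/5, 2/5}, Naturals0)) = ProductSet({-1/80, 2/5}, Naturals0)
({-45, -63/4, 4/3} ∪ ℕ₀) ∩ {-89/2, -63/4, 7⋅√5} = {-63/4}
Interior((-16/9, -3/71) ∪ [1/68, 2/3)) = (-16/9, -3/71) ∪ (1/68, 2/3)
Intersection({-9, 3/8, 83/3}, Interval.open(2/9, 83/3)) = {3/8}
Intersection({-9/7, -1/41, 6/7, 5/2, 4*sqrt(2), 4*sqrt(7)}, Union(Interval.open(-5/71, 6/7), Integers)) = {-1/41}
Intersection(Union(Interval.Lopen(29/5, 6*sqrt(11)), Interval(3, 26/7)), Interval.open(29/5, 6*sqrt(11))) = Interval.open(29/5, 6*sqrt(11))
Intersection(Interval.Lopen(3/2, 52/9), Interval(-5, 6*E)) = Interval.Lopen(3/2, 52/9)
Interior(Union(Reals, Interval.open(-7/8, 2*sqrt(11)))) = Interval(-oo, oo)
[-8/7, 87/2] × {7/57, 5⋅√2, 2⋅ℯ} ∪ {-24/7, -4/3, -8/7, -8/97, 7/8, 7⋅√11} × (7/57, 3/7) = ([-8/7, 87/2] × {7/57, 5⋅√2, 2⋅ℯ}) ∪ ({-24/7, -4/3, -8/7, -8/97, 7/8, 7⋅√11} × (7/57, 3/7))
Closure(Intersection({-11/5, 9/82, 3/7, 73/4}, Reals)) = {-11/5, 9/82, 3/7, 73/4}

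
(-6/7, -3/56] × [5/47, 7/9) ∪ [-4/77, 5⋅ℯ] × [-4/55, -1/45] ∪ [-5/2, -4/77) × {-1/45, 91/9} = ([-5/2, -4/77) × {-1/45, 91/9}) ∪ ((-6/7, -3/56] × [5/47, 7/9)) ∪ ([-4/77, 5⋅ℯ] × [-4/55, -1/45])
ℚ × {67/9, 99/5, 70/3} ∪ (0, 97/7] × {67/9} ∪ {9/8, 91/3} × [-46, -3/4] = (ℚ × {67/9, 99/5, 70/3}) ∪ ((0, 97/7] × {67/9}) ∪ ({9/8, 91/3} × [-46, -3/4])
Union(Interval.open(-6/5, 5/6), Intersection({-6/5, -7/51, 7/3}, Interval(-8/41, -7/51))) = Interval.open(-6/5, 5/6)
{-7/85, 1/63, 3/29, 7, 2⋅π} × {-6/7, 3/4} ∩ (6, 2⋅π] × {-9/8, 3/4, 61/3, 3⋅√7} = {2⋅π} × {3/4}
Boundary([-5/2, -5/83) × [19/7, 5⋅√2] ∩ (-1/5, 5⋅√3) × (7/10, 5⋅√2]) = ({-1/5, -5/83} × [19/7, 5⋅√2]) ∪ ([-1/5, -5/83] × {19/7, 5⋅√2})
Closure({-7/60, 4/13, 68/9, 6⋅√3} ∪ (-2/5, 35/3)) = [-2/5, 35/3]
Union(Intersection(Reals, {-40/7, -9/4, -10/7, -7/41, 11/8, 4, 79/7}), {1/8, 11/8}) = {-40/7, -9/4, -10/7, -7/41, 1/8, 11/8, 4, 79/7}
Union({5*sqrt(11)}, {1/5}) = {1/5, 5*sqrt(11)}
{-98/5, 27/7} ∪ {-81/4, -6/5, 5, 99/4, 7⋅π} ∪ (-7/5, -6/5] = {-81/4, -98/5, 27/7, 5, 99/4, 7⋅π} ∪ (-7/5, -6/5]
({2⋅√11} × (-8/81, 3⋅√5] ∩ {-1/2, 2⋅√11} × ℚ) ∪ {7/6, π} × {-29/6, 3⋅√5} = ({7/6, π} × {-29/6, 3⋅√5}) ∪ ({2⋅√11} × (ℚ ∩ (-8/81, 3⋅√5]))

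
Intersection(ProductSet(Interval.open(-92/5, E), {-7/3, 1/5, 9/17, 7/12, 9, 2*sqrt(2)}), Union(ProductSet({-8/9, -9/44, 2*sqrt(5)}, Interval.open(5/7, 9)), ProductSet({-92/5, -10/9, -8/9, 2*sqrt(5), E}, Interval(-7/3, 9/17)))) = Union(ProductSet({-10/9, -8/9}, {-7/3, 1/5, 9/17}), ProductSet({-8/9, -9/44}, {2*sqrt(2)}))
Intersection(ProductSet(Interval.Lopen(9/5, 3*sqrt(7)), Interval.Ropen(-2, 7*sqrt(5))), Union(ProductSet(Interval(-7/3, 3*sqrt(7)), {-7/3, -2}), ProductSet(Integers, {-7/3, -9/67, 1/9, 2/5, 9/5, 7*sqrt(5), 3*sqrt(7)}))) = Union(ProductSet(Interval.Lopen(9/5, 3*sqrt(7)), {-2}), ProductSet(Range(2, 8, 1), {-9/67, 1/9, 2/5, 9/5, 3*sqrt(7)}))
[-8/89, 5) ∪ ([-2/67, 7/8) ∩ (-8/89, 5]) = [-8/89, 5)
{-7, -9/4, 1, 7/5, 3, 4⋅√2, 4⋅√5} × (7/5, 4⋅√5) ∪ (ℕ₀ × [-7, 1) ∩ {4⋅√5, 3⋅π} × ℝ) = {-7, -9/4, 1, 7/5, 3, 4⋅√2, 4⋅√5} × (7/5, 4⋅√5)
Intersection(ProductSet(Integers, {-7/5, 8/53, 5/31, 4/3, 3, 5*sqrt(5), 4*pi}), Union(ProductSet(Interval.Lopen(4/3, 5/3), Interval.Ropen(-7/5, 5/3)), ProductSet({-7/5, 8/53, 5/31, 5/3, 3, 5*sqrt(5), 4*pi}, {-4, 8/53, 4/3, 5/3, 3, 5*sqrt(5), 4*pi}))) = ProductSet({3}, {8/53, 4/3, 3, 5*sqrt(5), 4*pi})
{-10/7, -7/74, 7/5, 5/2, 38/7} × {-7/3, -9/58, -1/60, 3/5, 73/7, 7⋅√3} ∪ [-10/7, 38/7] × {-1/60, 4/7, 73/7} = ([-10/7, 38/7] × {-1/60, 4/7, 73/7}) ∪ ({-10/7, -7/74, 7/5, 5/2, 38/7} × {-7/3, -9/58, -1/60, 3/5, 73/7, 7⋅√3})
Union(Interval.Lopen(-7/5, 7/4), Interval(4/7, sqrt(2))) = Interval.Lopen(-7/5, 7/4)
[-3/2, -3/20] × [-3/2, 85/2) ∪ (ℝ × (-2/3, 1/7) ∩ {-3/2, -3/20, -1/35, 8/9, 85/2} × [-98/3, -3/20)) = ([-3/2, -3/20] × [-3/2, 85/2)) ∪ ({-3/2, -3/20, -1/35, 8/9, 85/2} × (-2/3, -3/20))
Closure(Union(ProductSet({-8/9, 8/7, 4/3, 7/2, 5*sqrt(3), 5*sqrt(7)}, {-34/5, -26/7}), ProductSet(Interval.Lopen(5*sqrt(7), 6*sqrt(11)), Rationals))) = Union(ProductSet({-8/9, 8/7, 4/3, 7/2, 5*sqrt(3), 5*sqrt(7)}, {-34/5, -26/7}), ProductSet(Interval(5*sqrt(7), 6*sqrt(11)), Reals))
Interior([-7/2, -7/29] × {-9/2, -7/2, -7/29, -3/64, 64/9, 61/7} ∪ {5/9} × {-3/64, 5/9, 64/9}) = ∅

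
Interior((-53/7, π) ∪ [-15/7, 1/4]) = (-53/7, π)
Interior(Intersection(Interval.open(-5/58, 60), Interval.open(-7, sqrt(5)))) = Interval.open(-5/58, sqrt(5))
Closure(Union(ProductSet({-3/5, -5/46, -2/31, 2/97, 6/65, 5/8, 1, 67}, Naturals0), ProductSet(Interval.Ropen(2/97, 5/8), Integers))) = Union(ProductSet({-3/5, -5/46, -2/31, 2/97, 6/65, 5/8, 1, 67}, Naturals0), ProductSet(Interval(2/97, 5/8), Integers))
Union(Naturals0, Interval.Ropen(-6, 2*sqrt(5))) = Union(Interval.Ropen(-6, 2*sqrt(5)), Naturals0)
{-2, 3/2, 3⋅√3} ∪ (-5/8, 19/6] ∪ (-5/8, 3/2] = {-2, 3⋅√3} ∪ (-5/8, 19/6]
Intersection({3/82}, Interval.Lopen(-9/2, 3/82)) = {3/82}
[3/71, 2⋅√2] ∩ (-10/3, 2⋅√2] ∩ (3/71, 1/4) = (3/71, 1/4)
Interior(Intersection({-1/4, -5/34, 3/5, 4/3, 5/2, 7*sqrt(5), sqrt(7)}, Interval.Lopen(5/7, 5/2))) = EmptySet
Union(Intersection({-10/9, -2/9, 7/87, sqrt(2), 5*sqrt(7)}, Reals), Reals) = Reals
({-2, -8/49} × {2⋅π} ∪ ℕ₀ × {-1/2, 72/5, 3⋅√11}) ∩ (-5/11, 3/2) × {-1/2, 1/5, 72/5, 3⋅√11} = {0, 1} × {-1/2, 72/5, 3⋅√11}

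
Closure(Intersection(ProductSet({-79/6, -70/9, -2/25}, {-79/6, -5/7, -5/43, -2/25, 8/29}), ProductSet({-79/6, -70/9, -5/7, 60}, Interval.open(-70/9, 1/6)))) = ProductSet({-79/6, -70/9}, {-5/7, -5/43, -2/25})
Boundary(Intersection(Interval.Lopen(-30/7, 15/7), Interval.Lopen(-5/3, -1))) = {-5/3, -1}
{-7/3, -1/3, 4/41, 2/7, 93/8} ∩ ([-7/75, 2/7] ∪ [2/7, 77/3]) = {4/41, 2/7, 93/8}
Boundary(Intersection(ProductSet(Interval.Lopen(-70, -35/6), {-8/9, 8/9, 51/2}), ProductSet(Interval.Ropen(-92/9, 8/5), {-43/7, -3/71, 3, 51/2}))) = ProductSet(Interval(-92/9, -35/6), {51/2})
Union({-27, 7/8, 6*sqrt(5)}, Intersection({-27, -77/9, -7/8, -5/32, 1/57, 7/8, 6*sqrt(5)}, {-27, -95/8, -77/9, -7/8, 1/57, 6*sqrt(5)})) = {-27, -77/9, -7/8, 1/57, 7/8, 6*sqrt(5)}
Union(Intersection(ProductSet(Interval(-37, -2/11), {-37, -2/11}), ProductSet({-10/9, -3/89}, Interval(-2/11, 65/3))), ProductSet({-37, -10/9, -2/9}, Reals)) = ProductSet({-37, -10/9, -2/9}, Reals)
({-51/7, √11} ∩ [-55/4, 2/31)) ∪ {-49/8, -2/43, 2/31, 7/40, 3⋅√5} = {-51/7, -49/8, -2/43, 2/31, 7/40, 3⋅√5}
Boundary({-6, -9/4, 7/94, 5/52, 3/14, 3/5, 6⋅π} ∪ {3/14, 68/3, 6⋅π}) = {-6, -9/4, 7/94, 5/52, 3/14, 3/5, 68/3, 6⋅π}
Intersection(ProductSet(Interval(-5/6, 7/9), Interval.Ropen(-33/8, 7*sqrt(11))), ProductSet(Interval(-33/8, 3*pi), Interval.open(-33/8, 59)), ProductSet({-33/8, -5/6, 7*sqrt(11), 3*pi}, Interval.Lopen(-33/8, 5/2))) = ProductSet({-5/6}, Interval.Lopen(-33/8, 5/2))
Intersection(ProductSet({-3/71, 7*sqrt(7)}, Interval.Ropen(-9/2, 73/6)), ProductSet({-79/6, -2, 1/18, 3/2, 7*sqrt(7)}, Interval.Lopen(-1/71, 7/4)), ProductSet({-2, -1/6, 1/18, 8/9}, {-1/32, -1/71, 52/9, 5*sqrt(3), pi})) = EmptySet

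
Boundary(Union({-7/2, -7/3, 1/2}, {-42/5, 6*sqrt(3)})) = {-42/5, -7/2, -7/3, 1/2, 6*sqrt(3)}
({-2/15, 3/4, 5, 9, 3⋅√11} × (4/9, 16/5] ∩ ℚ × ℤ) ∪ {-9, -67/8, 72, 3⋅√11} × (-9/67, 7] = ({-2/15, 3/4, 5, 9} × {1, 2, 3}) ∪ ({-9, -67/8, 72, 3⋅√11} × (-9/67, 7])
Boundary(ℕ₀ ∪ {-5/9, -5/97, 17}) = {-5/9, -5/97} ∪ ℕ₀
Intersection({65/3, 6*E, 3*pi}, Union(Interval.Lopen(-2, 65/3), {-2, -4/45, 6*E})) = {65/3, 6*E, 3*pi}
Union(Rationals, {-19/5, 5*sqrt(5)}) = Union({5*sqrt(5)}, Rationals)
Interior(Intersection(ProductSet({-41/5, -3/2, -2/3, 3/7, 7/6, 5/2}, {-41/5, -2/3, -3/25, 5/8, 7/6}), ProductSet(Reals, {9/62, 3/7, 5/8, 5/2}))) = EmptySet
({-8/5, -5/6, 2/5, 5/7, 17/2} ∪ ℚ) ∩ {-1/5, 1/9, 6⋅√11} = {-1/5, 1/9}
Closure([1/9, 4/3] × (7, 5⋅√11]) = [1/9, 4/3] × [7, 5⋅√11]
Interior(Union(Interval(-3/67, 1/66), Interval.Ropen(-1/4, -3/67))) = Interval.open(-1/4, 1/66)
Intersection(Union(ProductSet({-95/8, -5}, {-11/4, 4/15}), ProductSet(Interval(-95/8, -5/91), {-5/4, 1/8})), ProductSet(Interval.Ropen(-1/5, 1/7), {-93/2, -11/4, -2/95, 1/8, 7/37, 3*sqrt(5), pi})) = ProductSet(Interval(-1/5, -5/91), {1/8})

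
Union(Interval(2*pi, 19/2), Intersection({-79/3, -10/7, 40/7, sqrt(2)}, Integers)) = Interval(2*pi, 19/2)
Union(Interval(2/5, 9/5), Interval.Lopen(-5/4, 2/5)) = Interval.Lopen(-5/4, 9/5)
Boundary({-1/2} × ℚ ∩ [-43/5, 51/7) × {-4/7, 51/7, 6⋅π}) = {-1/2} × {-4/7, 51/7}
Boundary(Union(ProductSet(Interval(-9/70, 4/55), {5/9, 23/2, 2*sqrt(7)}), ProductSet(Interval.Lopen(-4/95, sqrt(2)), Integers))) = Union(ProductSet(Interval(-9/70, 4/55), {5/9, 23/2, 2*sqrt(7)}), ProductSet(Interval(-4/95, sqrt(2)), Integers))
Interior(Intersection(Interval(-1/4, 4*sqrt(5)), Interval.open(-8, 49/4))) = Interval.open(-1/4, 4*sqrt(5))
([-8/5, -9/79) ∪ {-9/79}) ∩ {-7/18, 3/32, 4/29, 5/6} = {-7/18}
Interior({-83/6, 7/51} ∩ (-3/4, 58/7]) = ∅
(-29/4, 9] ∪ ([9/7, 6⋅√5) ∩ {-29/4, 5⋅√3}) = (-29/4, 9]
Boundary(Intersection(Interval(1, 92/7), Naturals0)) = Range(1, 14, 1)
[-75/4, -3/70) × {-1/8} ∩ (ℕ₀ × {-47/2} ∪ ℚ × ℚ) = (ℚ ∩ [-75/4, -3/70)) × {-1/8}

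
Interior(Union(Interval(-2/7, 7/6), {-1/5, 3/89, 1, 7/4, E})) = Interval.open(-2/7, 7/6)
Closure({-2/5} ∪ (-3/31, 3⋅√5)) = {-2/5} ∪ [-3/31, 3⋅√5]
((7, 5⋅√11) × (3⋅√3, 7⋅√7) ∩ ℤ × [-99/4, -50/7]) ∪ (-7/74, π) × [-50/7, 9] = (-7/74, π) × [-50/7, 9]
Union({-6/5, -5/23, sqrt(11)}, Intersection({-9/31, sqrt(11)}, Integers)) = {-6/5, -5/23, sqrt(11)}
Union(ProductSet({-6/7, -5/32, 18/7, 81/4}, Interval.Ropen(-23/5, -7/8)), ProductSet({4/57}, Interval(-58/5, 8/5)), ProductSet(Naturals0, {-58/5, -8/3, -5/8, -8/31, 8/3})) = Union(ProductSet({4/57}, Interval(-58/5, 8/5)), ProductSet({-6/7, -5/32, 18/7, 81/4}, Interval.Ropen(-23/5, -7/8)), ProductSet(Naturals0, {-58/5, -8/3, -5/8, -8/31, 8/3}))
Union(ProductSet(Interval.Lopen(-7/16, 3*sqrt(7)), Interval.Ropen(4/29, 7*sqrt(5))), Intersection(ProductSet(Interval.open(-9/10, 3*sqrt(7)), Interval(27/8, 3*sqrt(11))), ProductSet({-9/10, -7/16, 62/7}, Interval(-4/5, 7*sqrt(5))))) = Union(ProductSet({-7/16}, Interval(27/8, 3*sqrt(11))), ProductSet(Interval.Lopen(-7/16, 3*sqrt(7)), Interval.Ropen(4/29, 7*sqrt(5))))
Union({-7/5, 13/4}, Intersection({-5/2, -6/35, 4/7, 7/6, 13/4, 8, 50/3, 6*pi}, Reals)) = {-5/2, -7/5, -6/35, 4/7, 7/6, 13/4, 8, 50/3, 6*pi}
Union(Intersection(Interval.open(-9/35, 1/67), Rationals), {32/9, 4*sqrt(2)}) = Union({32/9, 4*sqrt(2)}, Intersection(Interval.open(-9/35, 1/67), Rationals))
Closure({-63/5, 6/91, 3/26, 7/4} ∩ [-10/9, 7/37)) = {6/91, 3/26}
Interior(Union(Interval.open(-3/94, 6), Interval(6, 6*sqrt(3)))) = Interval.open(-3/94, 6*sqrt(3))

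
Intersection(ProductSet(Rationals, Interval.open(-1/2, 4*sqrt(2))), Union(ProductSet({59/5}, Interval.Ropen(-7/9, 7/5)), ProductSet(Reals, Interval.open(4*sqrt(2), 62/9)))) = ProductSet({59/5}, Interval.open(-1/2, 7/5))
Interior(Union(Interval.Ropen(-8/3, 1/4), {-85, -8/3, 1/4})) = Interval.open(-8/3, 1/4)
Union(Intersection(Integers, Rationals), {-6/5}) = Union({-6/5}, Integers)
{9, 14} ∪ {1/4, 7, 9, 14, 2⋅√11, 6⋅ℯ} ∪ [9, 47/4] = {1/4, 7, 14, 2⋅√11, 6⋅ℯ} ∪ [9, 47/4]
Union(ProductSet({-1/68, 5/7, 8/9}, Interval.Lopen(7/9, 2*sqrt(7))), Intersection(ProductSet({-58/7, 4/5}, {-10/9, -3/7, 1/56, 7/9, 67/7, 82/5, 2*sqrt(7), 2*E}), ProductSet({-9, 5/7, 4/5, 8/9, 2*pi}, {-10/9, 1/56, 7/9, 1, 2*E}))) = Union(ProductSet({4/5}, {-10/9, 1/56, 7/9, 2*E}), ProductSet({-1/68, 5/7, 8/9}, Interval.Lopen(7/9, 2*sqrt(7))))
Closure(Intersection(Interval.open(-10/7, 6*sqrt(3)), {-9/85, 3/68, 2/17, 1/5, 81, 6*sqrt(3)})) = {-9/85, 3/68, 2/17, 1/5}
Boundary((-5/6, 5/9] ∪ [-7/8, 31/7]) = {-7/8, 31/7}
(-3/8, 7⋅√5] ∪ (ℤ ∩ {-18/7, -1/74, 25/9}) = (-3/8, 7⋅√5]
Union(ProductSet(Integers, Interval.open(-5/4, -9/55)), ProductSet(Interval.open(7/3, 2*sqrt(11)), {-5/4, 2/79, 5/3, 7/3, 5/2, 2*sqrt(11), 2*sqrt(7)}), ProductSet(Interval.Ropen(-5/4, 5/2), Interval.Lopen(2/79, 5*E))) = Union(ProductSet(Integers, Interval.open(-5/4, -9/55)), ProductSet(Interval.Ropen(-5/4, 5/2), Interval.Lopen(2/79, 5*E)), ProductSet(Interval.open(7/3, 2*sqrt(11)), {-5/4, 2/79, 5/3, 7/3, 5/2, 2*sqrt(11), 2*sqrt(7)}))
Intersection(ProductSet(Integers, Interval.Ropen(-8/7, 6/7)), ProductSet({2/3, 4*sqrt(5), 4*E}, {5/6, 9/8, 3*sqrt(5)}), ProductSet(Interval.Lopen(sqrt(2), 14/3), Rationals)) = EmptySet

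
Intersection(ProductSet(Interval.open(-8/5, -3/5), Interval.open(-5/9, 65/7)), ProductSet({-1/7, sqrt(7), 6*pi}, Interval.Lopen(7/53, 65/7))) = EmptySet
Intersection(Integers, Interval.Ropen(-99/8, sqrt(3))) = Range(-12, 2, 1)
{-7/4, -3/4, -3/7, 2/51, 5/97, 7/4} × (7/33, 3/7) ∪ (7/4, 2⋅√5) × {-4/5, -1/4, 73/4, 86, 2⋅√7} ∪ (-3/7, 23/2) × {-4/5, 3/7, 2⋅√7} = ({-7/4, -3/4, -3/7, 2/51, 5/97, 7/4} × (7/33, 3/7)) ∪ ((-3/7, 23/2) × {-4/5, 3/7, 2⋅√7}) ∪ ((7/4, 2⋅√5) × {-4/5, -1/4, 73/4, 86, 2⋅√7})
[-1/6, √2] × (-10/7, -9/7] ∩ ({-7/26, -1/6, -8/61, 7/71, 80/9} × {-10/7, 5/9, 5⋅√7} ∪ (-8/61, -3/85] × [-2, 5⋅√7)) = (-8/61, -3/85] × (-10/7, -9/7]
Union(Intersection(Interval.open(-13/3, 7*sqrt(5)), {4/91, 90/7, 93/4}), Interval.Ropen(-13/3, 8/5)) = Union({90/7}, Interval.Ropen(-13/3, 8/5))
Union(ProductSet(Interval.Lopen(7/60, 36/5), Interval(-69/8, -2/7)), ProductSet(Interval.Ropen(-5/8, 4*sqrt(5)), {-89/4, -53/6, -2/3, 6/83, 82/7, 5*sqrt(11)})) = Union(ProductSet(Interval.Ropen(-5/8, 4*sqrt(5)), {-89/4, -53/6, -2/3, 6/83, 82/7, 5*sqrt(11)}), ProductSet(Interval.Lopen(7/60, 36/5), Interval(-69/8, -2/7)))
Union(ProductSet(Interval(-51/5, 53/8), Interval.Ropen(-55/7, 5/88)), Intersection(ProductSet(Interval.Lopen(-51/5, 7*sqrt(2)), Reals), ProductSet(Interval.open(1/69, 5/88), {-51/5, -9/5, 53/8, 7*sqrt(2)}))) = Union(ProductSet(Interval(-51/5, 53/8), Interval.Ropen(-55/7, 5/88)), ProductSet(Interval.open(1/69, 5/88), {-51/5, -9/5, 53/8, 7*sqrt(2)}))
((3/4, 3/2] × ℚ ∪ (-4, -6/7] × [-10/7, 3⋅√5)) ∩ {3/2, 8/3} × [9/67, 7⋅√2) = {3/2} × (ℚ ∩ [9/67, 7⋅√2))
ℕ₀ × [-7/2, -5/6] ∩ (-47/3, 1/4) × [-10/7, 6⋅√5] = {0} × [-10/7, -5/6]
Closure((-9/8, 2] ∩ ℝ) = [-9/8, 2]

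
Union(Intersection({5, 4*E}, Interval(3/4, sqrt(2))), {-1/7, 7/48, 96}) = {-1/7, 7/48, 96}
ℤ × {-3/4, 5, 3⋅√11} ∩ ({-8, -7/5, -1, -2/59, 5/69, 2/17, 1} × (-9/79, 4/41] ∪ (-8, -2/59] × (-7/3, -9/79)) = {-7, -6, …, -1} × {-3/4}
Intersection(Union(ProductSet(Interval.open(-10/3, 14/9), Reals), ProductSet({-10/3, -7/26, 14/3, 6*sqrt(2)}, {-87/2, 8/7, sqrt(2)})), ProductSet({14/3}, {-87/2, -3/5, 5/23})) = ProductSet({14/3}, {-87/2})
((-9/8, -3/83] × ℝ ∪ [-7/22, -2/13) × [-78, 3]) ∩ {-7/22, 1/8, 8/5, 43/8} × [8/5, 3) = {-7/22} × [8/5, 3)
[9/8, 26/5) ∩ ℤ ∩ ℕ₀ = {2, 3, 4, 5}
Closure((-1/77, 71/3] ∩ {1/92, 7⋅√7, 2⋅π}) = {1/92, 7⋅√7, 2⋅π}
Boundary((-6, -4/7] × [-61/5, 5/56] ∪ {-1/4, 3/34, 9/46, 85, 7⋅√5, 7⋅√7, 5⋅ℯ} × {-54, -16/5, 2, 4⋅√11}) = ({-6, -4/7} × [-61/5, 5/56]) ∪ ([-6, -4/7] × {-61/5, 5/56}) ∪ ({-1/4, 3/34, 9/46, 85, 7⋅√5, 7⋅√7, 5⋅ℯ} × {-54, -16/5, 2, 4⋅√11})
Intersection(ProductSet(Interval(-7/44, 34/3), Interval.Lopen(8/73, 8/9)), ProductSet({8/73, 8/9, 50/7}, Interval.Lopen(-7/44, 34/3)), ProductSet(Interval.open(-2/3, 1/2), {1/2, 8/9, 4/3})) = ProductSet({8/73}, {1/2, 8/9})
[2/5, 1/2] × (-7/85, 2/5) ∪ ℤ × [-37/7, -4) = (ℤ × [-37/7, -4)) ∪ ([2/5, 1/2] × (-7/85, 2/5))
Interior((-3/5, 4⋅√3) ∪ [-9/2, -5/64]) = (-9/2, 4⋅√3)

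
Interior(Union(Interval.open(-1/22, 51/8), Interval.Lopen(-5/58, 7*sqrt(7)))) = Interval.open(-5/58, 7*sqrt(7))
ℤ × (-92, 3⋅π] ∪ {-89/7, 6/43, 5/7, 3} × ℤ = ({-89/7, 6/43, 5/7, 3} × ℤ) ∪ (ℤ × (-92, 3⋅π])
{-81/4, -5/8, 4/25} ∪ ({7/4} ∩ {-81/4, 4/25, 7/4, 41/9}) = {-81/4, -5/8, 4/25, 7/4}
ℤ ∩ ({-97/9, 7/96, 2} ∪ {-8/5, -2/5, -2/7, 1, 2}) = {1, 2}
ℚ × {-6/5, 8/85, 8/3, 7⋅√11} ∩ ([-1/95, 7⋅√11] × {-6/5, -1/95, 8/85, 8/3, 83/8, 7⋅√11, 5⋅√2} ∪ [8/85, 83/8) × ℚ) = (ℚ ∩ [-1/95, 7⋅√11]) × {-6/5, 8/85, 8/3, 7⋅√11}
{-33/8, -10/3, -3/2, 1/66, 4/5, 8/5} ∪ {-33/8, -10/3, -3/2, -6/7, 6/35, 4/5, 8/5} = {-33/8, -10/3, -3/2, -6/7, 1/66, 6/35, 4/5, 8/5}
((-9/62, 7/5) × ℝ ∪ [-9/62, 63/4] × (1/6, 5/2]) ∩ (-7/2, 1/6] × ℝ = ((-9/62, 1/6] × ℝ) ∪ ([-9/62, 1/6] × (1/6, 5/2])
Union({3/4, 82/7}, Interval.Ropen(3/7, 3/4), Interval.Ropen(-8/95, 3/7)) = Union({82/7}, Interval(-8/95, 3/4))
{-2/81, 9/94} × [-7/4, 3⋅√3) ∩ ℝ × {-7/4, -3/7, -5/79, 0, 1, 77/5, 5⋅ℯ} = {-2/81, 9/94} × {-7/4, -3/7, -5/79, 0, 1}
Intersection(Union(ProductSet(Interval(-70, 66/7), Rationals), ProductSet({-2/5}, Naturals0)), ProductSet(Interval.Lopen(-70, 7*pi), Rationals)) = ProductSet(Interval.Lopen(-70, 66/7), Rationals)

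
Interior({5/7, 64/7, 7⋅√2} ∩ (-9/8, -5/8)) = ∅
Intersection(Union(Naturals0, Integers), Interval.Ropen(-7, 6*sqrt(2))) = Range(-7, 9, 1)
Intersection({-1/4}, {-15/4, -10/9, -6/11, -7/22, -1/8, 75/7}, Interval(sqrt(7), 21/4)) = EmptySet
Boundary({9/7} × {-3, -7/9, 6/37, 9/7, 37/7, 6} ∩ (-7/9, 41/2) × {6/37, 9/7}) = {9/7} × {6/37, 9/7}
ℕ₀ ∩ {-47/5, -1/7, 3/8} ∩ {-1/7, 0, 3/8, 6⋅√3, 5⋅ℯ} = ∅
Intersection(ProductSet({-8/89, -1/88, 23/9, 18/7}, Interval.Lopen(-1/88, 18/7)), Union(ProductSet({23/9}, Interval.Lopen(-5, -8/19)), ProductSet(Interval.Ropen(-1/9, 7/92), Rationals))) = ProductSet({-8/89, -1/88}, Intersection(Interval.Lopen(-1/88, 18/7), Rationals))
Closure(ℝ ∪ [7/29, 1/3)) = (-∞, ∞)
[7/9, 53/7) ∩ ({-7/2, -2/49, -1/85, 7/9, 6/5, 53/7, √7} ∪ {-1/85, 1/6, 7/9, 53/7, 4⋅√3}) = {7/9, 6/5, 4⋅√3, √7}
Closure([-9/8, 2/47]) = [-9/8, 2/47]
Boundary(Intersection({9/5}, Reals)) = {9/5}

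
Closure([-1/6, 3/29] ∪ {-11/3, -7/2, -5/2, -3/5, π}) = {-11/3, -7/2, -5/2, -3/5, π} ∪ [-1/6, 3/29]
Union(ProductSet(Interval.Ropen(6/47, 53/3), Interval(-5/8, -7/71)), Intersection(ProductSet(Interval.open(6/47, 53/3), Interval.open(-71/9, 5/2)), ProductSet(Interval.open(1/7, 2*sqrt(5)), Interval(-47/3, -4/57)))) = Union(ProductSet(Interval.Ropen(6/47, 53/3), Interval(-5/8, -7/71)), ProductSet(Interval.open(1/7, 2*sqrt(5)), Interval.Lopen(-71/9, -4/57)))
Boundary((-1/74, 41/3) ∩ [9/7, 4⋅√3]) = {9/7, 4⋅√3}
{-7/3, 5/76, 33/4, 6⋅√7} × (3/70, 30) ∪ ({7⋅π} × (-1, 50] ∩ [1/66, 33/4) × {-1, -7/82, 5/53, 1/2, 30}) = {-7/3, 5/76, 33/4, 6⋅√7} × (3/70, 30)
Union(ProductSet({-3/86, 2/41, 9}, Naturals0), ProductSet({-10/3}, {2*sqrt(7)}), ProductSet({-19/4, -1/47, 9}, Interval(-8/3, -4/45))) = Union(ProductSet({-10/3}, {2*sqrt(7)}), ProductSet({-19/4, -1/47, 9}, Interval(-8/3, -4/45)), ProductSet({-3/86, 2/41, 9}, Naturals0))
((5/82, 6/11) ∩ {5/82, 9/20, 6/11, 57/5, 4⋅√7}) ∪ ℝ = ℝ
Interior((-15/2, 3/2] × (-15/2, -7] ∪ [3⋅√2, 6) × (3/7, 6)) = ((-15/2, 3/2) × (-15/2, -7)) ∪ ((3⋅√2, 6) × (3/7, 6))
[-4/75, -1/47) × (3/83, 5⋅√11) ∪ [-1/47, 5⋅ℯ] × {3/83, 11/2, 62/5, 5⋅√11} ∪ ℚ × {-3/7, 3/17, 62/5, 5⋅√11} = (ℚ × {-3/7, 3/17, 62/5, 5⋅√11}) ∪ ([-4/75, -1/47) × (3/83, 5⋅√11)) ∪ ([-1/47, 5⋅ℯ] × {3/83, 11/2, 62/5, 5⋅√11})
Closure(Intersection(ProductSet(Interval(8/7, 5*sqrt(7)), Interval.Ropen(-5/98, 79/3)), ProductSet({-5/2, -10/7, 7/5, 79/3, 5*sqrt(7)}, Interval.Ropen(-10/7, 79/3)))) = ProductSet({7/5, 5*sqrt(7)}, Interval(-5/98, 79/3))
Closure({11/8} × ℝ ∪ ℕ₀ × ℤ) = (ℕ₀ × ℤ) ∪ ({11/8} × ℝ)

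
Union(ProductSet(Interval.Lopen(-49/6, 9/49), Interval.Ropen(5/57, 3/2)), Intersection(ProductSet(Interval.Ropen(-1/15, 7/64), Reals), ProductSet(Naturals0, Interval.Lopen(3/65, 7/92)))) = Union(ProductSet(Interval.Lopen(-49/6, 9/49), Interval.Ropen(5/57, 3/2)), ProductSet(Range(0, 1, 1), Interval.Lopen(3/65, 7/92)))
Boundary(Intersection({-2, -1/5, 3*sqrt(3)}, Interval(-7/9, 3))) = {-1/5}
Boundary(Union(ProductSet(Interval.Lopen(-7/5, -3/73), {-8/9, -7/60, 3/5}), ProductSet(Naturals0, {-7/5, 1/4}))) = Union(ProductSet(Interval(-7/5, -3/73), {-8/9, -7/60, 3/5}), ProductSet(Naturals0, {-7/5, 1/4}))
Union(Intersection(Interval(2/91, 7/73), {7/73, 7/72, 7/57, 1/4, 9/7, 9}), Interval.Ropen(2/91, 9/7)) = Interval.Ropen(2/91, 9/7)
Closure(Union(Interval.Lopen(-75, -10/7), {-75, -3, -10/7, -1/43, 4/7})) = Union({-1/43, 4/7}, Interval(-75, -10/7))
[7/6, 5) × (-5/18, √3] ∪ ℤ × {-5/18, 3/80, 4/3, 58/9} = (ℤ × {-5/18, 3/80, 4/3, 58/9}) ∪ ([7/6, 5) × (-5/18, √3])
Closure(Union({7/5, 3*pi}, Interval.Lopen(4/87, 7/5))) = Union({3*pi}, Interval(4/87, 7/5))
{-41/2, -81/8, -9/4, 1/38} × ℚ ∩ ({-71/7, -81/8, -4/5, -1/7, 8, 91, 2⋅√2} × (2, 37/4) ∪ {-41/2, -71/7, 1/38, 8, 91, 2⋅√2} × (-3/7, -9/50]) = ({-81/8} × (ℚ ∩ (2, 37/4))) ∪ ({-41/2, 1/38} × (ℚ ∩ (-3/7, -9/50]))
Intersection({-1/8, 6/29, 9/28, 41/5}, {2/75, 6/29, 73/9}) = {6/29}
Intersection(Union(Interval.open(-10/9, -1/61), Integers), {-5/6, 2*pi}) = {-5/6}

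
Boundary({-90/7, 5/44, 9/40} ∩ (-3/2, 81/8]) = {5/44, 9/40}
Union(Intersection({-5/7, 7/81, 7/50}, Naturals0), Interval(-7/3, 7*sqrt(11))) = Interval(-7/3, 7*sqrt(11))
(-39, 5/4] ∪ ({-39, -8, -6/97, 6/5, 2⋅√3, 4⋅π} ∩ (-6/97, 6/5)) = (-39, 5/4]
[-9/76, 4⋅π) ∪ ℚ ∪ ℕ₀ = ℚ ∪ [-9/76, 4⋅π)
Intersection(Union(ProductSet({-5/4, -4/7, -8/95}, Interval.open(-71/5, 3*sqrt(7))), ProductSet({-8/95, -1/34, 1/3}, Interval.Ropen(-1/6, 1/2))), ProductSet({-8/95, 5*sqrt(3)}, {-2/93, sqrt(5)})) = ProductSet({-8/95}, {-2/93, sqrt(5)})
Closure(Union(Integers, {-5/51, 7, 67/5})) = Union({-5/51, 67/5}, Integers)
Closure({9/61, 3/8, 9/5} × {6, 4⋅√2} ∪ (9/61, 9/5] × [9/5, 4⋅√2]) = ({9/61, 3/8, 9/5} × {6, 4⋅√2}) ∪ ([9/61, 9/5] × [9/5, 4⋅√2])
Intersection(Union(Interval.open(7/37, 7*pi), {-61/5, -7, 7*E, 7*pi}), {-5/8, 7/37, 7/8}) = {7/8}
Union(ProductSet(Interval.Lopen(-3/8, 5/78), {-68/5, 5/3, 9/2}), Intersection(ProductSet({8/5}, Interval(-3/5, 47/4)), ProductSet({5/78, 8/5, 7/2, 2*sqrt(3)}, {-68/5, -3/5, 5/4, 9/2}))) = Union(ProductSet({8/5}, {-3/5, 5/4, 9/2}), ProductSet(Interval.Lopen(-3/8, 5/78), {-68/5, 5/3, 9/2}))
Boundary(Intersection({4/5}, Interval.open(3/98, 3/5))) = EmptySet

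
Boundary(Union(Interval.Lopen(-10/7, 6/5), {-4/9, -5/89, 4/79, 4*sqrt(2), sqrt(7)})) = {-10/7, 6/5, 4*sqrt(2), sqrt(7)}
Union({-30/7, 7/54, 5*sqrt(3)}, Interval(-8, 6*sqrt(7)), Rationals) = Union(Interval(-8, 6*sqrt(7)), Rationals)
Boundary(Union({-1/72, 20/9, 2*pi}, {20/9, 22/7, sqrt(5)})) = {-1/72, 20/9, 22/7, sqrt(5), 2*pi}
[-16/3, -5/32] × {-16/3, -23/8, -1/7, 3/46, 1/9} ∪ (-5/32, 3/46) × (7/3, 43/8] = ((-5/32, 3/46) × (7/3, 43/8]) ∪ ([-16/3, -5/32] × {-16/3, -23/8, -1/7, 3/46, 1/9})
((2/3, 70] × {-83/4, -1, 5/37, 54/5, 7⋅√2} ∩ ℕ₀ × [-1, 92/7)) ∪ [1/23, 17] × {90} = ([1/23, 17] × {90}) ∪ ({1, 2, …, 70} × {-1, 5/37, 54/5, 7⋅√2})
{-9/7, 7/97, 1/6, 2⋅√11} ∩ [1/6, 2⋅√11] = {1/6, 2⋅√11}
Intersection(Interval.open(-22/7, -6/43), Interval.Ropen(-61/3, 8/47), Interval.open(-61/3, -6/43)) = Interval.open(-22/7, -6/43)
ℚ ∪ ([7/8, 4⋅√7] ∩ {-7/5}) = ℚ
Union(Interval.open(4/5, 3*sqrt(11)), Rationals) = Union(Interval.Ropen(4/5, 3*sqrt(11)), Rationals)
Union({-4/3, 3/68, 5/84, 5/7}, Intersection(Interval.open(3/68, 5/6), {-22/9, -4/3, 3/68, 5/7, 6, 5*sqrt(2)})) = {-4/3, 3/68, 5/84, 5/7}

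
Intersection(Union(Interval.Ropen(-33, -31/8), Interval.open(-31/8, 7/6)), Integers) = Union(Range(-33, -3, 1), Range(-3, 2, 1))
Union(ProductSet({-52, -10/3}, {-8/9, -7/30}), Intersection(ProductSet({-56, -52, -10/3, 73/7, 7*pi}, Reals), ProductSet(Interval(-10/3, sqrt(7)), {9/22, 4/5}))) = Union(ProductSet({-10/3}, {9/22, 4/5}), ProductSet({-52, -10/3}, {-8/9, -7/30}))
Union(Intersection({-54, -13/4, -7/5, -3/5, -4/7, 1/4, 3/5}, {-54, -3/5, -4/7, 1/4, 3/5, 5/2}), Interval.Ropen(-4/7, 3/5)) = Union({-54, -3/5}, Interval(-4/7, 3/5))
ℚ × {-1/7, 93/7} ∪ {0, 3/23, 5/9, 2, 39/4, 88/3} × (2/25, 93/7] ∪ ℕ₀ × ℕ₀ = (ℕ₀ × ℕ₀) ∪ (ℚ × {-1/7, 93/7}) ∪ ({0, 3/23, 5/9, 2, 39/4, 88/3} × (2/25, 93/7])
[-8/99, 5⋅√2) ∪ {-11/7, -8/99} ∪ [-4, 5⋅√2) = [-4, 5⋅√2)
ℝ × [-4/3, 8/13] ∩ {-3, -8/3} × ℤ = {-3, -8/3} × {-1, 0}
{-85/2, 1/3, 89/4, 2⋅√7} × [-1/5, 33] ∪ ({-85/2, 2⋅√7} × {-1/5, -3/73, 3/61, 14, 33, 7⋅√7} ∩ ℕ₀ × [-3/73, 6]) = {-85/2, 1/3, 89/4, 2⋅√7} × [-1/5, 33]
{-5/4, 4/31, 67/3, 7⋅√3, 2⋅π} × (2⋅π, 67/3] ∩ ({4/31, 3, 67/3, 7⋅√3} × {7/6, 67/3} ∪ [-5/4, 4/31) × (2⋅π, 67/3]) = ({-5/4} × (2⋅π, 67/3]) ∪ ({4/31, 67/3, 7⋅√3} × {67/3})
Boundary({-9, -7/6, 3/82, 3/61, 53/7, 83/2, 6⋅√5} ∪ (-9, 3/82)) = {-9, 3/82, 3/61, 53/7, 83/2, 6⋅√5}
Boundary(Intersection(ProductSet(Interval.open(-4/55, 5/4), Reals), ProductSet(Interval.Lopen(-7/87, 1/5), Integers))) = ProductSet(Interval(-4/55, 1/5), Integers)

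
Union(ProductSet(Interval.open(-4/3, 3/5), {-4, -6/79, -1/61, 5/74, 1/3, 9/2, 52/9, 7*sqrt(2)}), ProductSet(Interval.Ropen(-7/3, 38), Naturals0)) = Union(ProductSet(Interval.Ropen(-7/3, 38), Naturals0), ProductSet(Interval.open(-4/3, 3/5), {-4, -6/79, -1/61, 5/74, 1/3, 9/2, 52/9, 7*sqrt(2)}))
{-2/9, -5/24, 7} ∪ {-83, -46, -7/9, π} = {-83, -46, -7/9, -2/9, -5/24, 7, π}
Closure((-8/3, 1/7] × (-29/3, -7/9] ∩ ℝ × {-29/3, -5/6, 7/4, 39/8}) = [-8/3, 1/7] × {-5/6}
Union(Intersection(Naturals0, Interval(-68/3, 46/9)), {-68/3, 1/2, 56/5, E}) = Union({-68/3, 1/2, 56/5, E}, Range(0, 6, 1))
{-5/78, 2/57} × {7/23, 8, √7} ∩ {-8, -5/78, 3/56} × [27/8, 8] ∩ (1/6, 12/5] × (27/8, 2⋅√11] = ∅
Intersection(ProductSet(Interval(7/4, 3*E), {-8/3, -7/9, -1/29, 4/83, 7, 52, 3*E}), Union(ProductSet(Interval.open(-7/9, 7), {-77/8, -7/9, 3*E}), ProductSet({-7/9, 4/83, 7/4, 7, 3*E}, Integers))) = Union(ProductSet({7/4, 7, 3*E}, {7, 52}), ProductSet(Interval.Ropen(7/4, 7), {-7/9, 3*E}))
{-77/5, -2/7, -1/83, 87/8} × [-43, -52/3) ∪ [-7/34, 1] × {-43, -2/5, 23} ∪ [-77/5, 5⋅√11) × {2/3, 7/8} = ([-7/34, 1] × {-43, -2/5, 23}) ∪ ({-77/5, -2/7, -1/83, 87/8} × [-43, -52/3)) ∪ ([-77/5, 5⋅√11) × {2/3, 7/8})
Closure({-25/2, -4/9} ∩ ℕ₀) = ∅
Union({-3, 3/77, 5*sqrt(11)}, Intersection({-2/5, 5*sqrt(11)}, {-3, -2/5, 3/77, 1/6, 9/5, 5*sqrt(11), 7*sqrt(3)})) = {-3, -2/5, 3/77, 5*sqrt(11)}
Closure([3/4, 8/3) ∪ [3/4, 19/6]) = [3/4, 19/6]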